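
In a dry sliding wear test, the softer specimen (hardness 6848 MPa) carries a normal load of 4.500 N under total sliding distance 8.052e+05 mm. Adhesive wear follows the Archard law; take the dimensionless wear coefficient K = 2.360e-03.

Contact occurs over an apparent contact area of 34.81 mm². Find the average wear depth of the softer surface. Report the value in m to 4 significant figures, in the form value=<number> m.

value=3.587e-05 m

All arithmetic keeps full precision; printed values are rounded, and one last rounding, at 4 significant digits.
Distance covered L = 8.052e+05 mm = 805.2 m.
Hardness H = 6848 MPa = 6.848e+09 Pa.
Contact area A = 34.81 mm² = 3.481e-05 m².
SI base units throughout: W = 4.500 N, H = 6.848e+09 Pa, K = 2.360e-03.
Archard relation: V = K·W·L/H = 2.360e-03 · 4.500 · 805.2 / 6.848e+09 = 1.249e-09 m³.
Average depth h = V/A = 1.249e-09 / 3.481e-05 = 3.587e-05 m.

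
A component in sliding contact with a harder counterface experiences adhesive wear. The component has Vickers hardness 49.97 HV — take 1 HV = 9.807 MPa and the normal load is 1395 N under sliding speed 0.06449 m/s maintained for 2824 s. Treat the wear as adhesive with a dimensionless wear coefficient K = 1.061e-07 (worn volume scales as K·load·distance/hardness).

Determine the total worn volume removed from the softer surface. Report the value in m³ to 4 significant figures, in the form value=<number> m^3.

value=5.500e-11 m^3

Every step carries full float precision; intermediate values are displayed rounded — a lone final rounding: 4 significant digits.
Convert: Sliding distance L = v·t = 0.06449 m/s × 2824 s = 182.1 m.
Convert: Hardness H = 49.97 HV × 9.807 MPa/HV = 490.1 MPa = 4.901e+08 Pa.
In SI base units, W = 1395 N, H = 4.901e+08 Pa, K = 1.061e-07.
The Archard volume V = K·W·L/H = 1.061e-07 · 1395 · 182.1 / 4.901e+08 = 5.500e-11 m³.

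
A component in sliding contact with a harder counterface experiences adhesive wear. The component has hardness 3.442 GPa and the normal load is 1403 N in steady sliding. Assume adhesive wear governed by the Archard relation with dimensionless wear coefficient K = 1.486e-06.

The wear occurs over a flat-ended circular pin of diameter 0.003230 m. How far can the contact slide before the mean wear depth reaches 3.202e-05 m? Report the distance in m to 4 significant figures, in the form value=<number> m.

value=433.2 m

Quoted intermediates are rounded. The algebra keeps exact precision; rounded just once to four significant digits.
Hardness H = 3.442 GPa = 3.442e+09 Pa.
Contact area A = π·d²/4 = π·(0.003230 m)²/4 = 8.194e-06 m².
In SI base units, W = 1403 N, H = 3.442e+09 Pa, K = 1.486e-06.
Permissible volume V_lim = h_lim·A = 3.202e-05 · 8.194e-06 = 2.624e-10 m³.
Inverting, life L = V_lim·H/(K·W) = 2.624e-10 · 3.442e+09 / (1.486e-06 · 1403) = 433.2 m.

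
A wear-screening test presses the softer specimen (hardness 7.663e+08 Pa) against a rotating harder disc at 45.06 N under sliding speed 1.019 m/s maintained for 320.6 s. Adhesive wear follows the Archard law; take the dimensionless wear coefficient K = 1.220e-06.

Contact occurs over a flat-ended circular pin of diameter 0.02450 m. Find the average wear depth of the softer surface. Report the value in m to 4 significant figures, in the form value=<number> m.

value=4.971e-08 m

The computation holds exact precision, and displayed values are rounded, and one last rounding to four significant digits.
Sliding distance L = v·t = 1.019 m/s × 320.6 s = 326.7 m.
Contact area A = π·d²/4 = π·(0.02450 m)²/4 = 4.714e-04 m².
In SI base units, W = 45.06 N, H = 7.663e+08 Pa, K = 1.220e-06.
Archard volume V = K·W·L/H = 1.220e-06 · 45.06 · 326.7 / 7.663e+08 = 2.344e-11 m³.
Mean wear depth h = V/A = 2.344e-11 / 4.714e-04 = 4.971e-08 m.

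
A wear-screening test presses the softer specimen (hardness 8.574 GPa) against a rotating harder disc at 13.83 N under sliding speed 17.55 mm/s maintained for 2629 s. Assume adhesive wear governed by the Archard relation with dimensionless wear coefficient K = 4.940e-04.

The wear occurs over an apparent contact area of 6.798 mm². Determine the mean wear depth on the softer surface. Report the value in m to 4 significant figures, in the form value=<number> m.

Intermediate values are printed rounded — all arithmetic holds exact precision — rounded just once: 4 significant figures.
Sliding speed v = 17.55 mm/s = 0.01755 m/s. Distance covered L = v·t = 0.01755 m/s × 2629 s = 46.14 m.
Hardness H = 8.574 GPa = 8.574e+09 Pa.
Contact area A = 6.798 mm² = 6.798e-06 m².
SI base units throughout: W = 13.83 N, H = 8.574e+09 Pa, K = 4.940e-04.
Worn volume V = K·W·L/H = 4.940e-04 · 13.83 · 46.14 / 8.574e+09 = 3.676e-11 m³.
Wear depth h = V/A = 3.676e-11 / 6.798e-06 = 5.408e-06 m.

value=5.408e-06 m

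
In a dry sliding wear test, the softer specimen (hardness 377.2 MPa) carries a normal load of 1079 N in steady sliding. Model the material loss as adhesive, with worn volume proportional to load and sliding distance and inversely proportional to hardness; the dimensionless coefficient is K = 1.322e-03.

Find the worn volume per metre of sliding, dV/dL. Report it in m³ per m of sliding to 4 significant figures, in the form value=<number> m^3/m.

value=3.782e-09 m^3/m

Intermediate values are shown rounded — the algebra holds full precision, and a lone final rounding to four significant digits.
Convert: Hardness H = 377.2 MPa = 3.772e+08 Pa.
Expressed in SI base units: W = 1079 N, H = 3.772e+08 Pa, K = 1.322e-03.
Rate of wear dV/dL = K·W/H: 1.322e-03 · 1079 / 3.772e+08 = 3.782e-09 m³/m.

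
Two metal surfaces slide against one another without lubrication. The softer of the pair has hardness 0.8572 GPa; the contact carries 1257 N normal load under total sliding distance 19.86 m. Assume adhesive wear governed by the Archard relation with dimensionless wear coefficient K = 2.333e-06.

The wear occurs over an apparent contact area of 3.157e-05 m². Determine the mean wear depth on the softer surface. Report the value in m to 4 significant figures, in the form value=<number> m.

Intermediates are displayed rounded. The computation keeps full precision — a single final rounding: four significant digits.
Convert: Hardness H = 0.8572 GPa = 8.572e+08 Pa.
Restated in SI base units: W = 1257 N, H = 8.572e+08 Pa, K = 2.333e-06.
Archard relation: V = K·W·L/H = 2.333e-06 · 1257 · 19.86 / 8.572e+08 = 6.794e-11 m³.
Mean wear depth h = V/A = 6.794e-11 / 3.157e-05 = 2.152e-06 m.

value=2.152e-06 m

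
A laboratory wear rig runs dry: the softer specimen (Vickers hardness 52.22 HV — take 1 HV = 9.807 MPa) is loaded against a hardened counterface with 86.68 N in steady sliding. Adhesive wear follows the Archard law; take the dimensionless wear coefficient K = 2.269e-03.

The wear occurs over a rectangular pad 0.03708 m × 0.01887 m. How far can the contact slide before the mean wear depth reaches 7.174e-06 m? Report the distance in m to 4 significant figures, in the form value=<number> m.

value=13.07 m

Every step carries full precision — intermediates are shown rounded, and rounded once at the end: four significant digits.
Hardness H = 52.22 HV × 9.807 MPa/HV = 512.1 MPa = 5.121e+08 Pa.
Contact area A = 0.03708 m × 0.01887 m = 6.997e-04 m².
SI base units throughout: W = 86.68 N, H = 5.121e+08 Pa, K = 2.269e-03.
Allowed volume V_lim = h_lim·A = 7.174e-06 · 6.997e-04 = 5.020e-09 m³.
So the life L = V_lim·H/(K·W) = 5.020e-09 · 5.121e+08 / (2.269e-03 · 86.68) = 13.07 m.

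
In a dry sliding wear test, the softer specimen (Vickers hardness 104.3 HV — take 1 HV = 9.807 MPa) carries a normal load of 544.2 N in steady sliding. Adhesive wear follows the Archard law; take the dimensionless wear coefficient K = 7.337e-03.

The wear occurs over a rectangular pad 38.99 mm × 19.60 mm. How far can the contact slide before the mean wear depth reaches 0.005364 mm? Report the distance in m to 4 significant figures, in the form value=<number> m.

All working math keeps full precision — intermediates are displayed rounded. Rounded once at the end: 4 significant digits.
Convert: Hardness H = 104.3 HV × 9.807 MPa/HV = 1023 MPa = 1.023e+09 Pa.
Convert: Pad sides 38.99 mm × 19.60 mm = 0.03899 m × 0.01960 m. Contact area A = 0.03899 m × 0.01960 m = 7.642e-04 m².
Convert: Depth limit h_lim = 0.005364 mm = 5.364e-06 m.
SI base units throughout: W = 544.2 N, H = 1.023e+09 Pa, K = 7.337e-03.
Permissible volume V_lim = h_lim·A = 5.364e-06 · 7.642e-04 = 4.099e-09 m³.
Inverting, life L = V_lim·H/(K·W) = 4.099e-09 · 1.023e+09 / (7.337e-03 · 544.2) = 1.050 m.

value=1.050 m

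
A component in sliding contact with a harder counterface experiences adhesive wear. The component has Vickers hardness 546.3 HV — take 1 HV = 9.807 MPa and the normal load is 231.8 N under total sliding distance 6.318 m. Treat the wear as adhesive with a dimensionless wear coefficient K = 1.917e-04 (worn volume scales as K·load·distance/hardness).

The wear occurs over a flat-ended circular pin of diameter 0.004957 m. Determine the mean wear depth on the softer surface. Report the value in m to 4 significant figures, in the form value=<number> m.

All arithmetic keeps full precision, and displayed values are rounded; rounded once at the end, at 4 significant digits.
Hardness H = 546.3 HV × 9.807 MPa/HV = 5358 MPa = 5.358e+09 Pa.
Contact area A = π·d²/4 = π·(0.004957 m)²/4 = 1.930e-05 m².
Expressed in SI base units: W = 231.8 N, H = 5.358e+09 Pa, K = 1.917e-04.
The Archard volume V = K·W·L/H = 1.917e-04 · 231.8 · 6.318 / 5.358e+09 = 5.240e-11 m³.
Wear depth h = V/A = 5.240e-11 / 1.930e-05 = 2.715e-06 m.

value=2.715e-06 m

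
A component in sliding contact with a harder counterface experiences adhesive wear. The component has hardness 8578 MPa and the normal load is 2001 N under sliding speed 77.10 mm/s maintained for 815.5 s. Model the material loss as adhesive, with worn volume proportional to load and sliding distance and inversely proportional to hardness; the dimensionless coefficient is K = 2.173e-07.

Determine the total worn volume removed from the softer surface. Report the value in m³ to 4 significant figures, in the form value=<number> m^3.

value=3.187e-12 m^3

Intermediates are shown rounded, and every step holds full precision; rounded just once: 4 significant digits.
Sliding speed v = 77.10 mm/s = 0.07710 m/s. Total distance L = v·t = 0.07710 m/s × 815.5 s = 62.88 m.
Hardness H = 8578 MPa = 8.578e+09 Pa.
Collected in SI base units: W = 2001 N, H = 8.578e+09 Pa, K = 2.173e-07.
The Archard volume V = K·W·L/H = 2.173e-07 · 2001 · 62.88 / 8.578e+09 = 3.187e-12 m³.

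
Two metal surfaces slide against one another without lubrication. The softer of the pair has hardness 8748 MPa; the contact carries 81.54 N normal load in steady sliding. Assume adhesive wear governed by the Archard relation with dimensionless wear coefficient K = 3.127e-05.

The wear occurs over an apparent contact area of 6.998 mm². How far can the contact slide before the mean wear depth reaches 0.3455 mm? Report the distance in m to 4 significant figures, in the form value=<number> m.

value=8295 m

Intermediate values are displayed rounded — each operation maintains exact precision — one last rounding, at 4 significant digits.
Hardness H = 8748 MPa = 8.748e+09 Pa.
Contact area A = 6.998 mm² = 6.998e-06 m².
Depth limit h_lim = 0.3455 mm = 3.455e-04 m.
Expressed in SI base units: W = 81.54 N, H = 8.748e+09 Pa, K = 3.127e-05.
At the depth limit, V_lim = h_lim·A = 3.455e-04 · 6.998e-06 = 2.418e-09 m³.
Sliding life L = V_lim·H/(K·W) = 2.418e-09 · 8.748e+09 / (3.127e-05 · 81.54) = 8295 m.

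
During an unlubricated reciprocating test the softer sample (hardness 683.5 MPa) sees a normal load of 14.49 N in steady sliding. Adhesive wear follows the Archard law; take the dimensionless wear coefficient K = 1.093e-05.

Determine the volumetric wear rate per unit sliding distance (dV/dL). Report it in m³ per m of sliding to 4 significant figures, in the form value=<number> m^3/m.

value=2.317e-13 m^3/m

Each operation carries exact precision, and printed values are rounded — a single final rounding to 4 significant figures.
Hardness H = 683.5 MPa = 6.835e+08 Pa.
SI base units throughout: W = 14.49 N, H = 6.835e+08 Pa, K = 1.093e-05.
The wear rate dV/dL = K·W/H: 1.093e-05 · 14.49 / 6.835e+08 = 2.317e-13 m³/m.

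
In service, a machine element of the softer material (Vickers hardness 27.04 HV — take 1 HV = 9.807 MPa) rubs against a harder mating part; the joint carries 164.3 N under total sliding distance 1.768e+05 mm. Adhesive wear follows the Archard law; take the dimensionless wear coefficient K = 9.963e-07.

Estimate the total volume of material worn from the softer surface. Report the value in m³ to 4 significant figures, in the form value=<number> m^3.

Every step carries full float precision, and intermediates appear rounded; one last rounding: 4 significant figures.
Convert: Distance covered L = 1.768e+05 mm = 176.8 m.
Convert: Hardness H = 27.04 HV × 9.807 MPa/HV = 265.2 MPa = 2.652e+08 Pa.
SI base units throughout: W = 164.3 N, H = 2.652e+08 Pa, K = 9.963e-07.
Worn volume V = K·W·L/H = 9.963e-07 · 164.3 · 176.8 / 2.652e+08 = 1.091e-10 m³.

value=1.091e-10 m^3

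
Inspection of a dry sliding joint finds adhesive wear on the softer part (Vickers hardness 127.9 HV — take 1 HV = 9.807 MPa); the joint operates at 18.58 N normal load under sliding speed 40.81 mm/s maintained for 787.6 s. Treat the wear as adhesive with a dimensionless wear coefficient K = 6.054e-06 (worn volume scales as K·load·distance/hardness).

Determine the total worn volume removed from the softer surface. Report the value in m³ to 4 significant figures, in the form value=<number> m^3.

The algebra keeps full precision. Intermediate values are printed rounded, and a lone final rounding to 4 significant digits.
Convert: Sliding speed v = 40.81 mm/s = 0.04081 m/s. Distance covered L = v·t = 0.04081 m/s × 787.6 s = 32.14 m.
Convert: Hardness H = 127.9 HV × 9.807 MPa/HV = 1254 MPa = 1.254e+09 Pa.
In SI base units: W = 18.58 N, H = 1.254e+09 Pa, K = 6.054e-06.
The Archard volume V = K·W·L/H = 6.054e-06 · 18.58 · 32.14 / 1.254e+09 = 2.882e-12 m³.

value=2.882e-12 m^3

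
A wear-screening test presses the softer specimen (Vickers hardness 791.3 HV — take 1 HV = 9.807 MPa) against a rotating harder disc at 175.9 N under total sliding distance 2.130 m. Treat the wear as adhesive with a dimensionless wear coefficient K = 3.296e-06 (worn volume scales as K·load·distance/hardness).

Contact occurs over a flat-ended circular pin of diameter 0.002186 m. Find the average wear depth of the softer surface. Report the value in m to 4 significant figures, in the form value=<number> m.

Intermediate values are printed rounded, and all working math carries exact precision — rounded once at the end, at four significant figures.
Hardness H = 791.3 HV × 9.807 MPa/HV = 7760 MPa = 7.760e+09 Pa.
Contact area A = π·d²/4 = π·(0.002186 m)²/4 = 3.753e-06 m².
Restated in SI base units: W = 175.9 N, H = 7.760e+09 Pa, K = 3.296e-06.
Worn volume V = K·W·L/H = 3.296e-06 · 175.9 · 2.130 / 7.760e+09 = 1.591e-13 m³.
Depth h = V/A = 1.591e-13 / 3.753e-06 = 4.240e-08 m.

value=4.240e-08 m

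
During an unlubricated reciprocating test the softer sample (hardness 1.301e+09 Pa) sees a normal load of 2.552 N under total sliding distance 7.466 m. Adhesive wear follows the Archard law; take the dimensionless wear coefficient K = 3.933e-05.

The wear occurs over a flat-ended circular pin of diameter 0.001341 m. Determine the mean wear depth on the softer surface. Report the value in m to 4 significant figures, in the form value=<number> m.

value=4.078e-07 m

Intermediates appear rounded. The algebra carries exact precision, and a single final rounding: four significant digits.
Convert: Contact area A = π·d²/4 = π·(0.001341 m)²/4 = 1.412e-06 m².
Expressed in SI base units: W = 2.552 N, H = 1.301e+09 Pa, K = 3.933e-05.
Apply Archard: V = K·W·L/H = 3.933e-05 · 2.552 · 7.466 / 1.301e+09 = 5.760e-13 m³.
Mean wear depth h = V/A = 5.760e-13 / 1.412e-06 = 4.078e-07 m.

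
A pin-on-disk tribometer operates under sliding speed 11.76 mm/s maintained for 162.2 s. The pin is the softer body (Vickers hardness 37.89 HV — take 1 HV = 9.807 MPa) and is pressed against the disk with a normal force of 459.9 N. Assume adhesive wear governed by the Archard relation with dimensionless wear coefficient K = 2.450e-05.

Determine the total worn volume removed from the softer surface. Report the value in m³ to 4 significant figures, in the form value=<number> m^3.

Printed values are rounded — each operation holds full float precision; rounded just once: four significant figures.
Sliding speed v = 11.76 mm/s = 0.01176 m/s. The distance L = v·t = 0.01176 m/s × 162.2 s = 1.907 m.
Hardness H = 37.89 HV × 9.807 MPa/HV = 371.6 MPa = 3.716e+08 Pa.
Restated in SI base units: W = 459.9 N, H = 3.716e+08 Pa, K = 2.450e-05.
Volume removed: V = K·W·L/H = 2.450e-05 · 459.9 · 1.907 / 3.716e+08 = 5.784e-11 m³.

value=5.784e-11 m^3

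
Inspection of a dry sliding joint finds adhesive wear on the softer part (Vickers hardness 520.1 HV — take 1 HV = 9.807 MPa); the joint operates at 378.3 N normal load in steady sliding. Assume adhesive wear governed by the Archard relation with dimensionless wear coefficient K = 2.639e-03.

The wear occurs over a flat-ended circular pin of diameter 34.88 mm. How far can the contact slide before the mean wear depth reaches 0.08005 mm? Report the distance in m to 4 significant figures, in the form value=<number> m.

value=390.8 m

Printed values are rounded, and the algebra runs at full precision — one final rounding to 4 significant figures.
Hardness H = 520.1 HV × 9.807 MPa/HV = 5101 MPa = 5.101e+09 Pa.
Pin diameter d = 34.88 mm = 0.03488 m. Contact area A = π·d²/4 = π·(0.03488 m)²/4 = 9.555e-04 m².
Depth limit h_lim = 0.08005 mm = 8.005e-05 m.
SI base units throughout: W = 378.3 N, H = 5.101e+09 Pa, K = 2.639e-03.
Limit volume V_lim = h_lim·A = 8.005e-05 · 9.555e-04 = 7.649e-08 m³.
Inverting, life L = V_lim·H/(K·W) = 7.649e-08 · 5.101e+09 / (2.639e-03 · 378.3) = 390.8 m.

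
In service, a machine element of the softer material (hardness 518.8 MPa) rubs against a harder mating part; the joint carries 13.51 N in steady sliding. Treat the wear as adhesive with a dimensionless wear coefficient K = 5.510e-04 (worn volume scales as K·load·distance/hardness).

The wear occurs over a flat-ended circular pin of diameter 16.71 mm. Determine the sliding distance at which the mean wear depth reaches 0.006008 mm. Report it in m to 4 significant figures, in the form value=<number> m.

Intermediates are printed rounded; the algebra carries full precision; one final rounding: 4 significant figures.
Hardness H = 518.8 MPa = 5.188e+08 Pa.
Pin diameter d = 16.71 mm = 0.01671 m. Contact area A = π·d²/4 = π·(0.01671 m)²/4 = 2.193e-04 m².
Depth limit h_lim = 0.006008 mm = 6.008e-06 m.
SI base units throughout: W = 13.51 N, H = 5.188e+08 Pa, K = 5.510e-04.
Allowed volume V_lim = h_lim·A = 6.008e-06 · 2.193e-04 = 1.318e-09 m³.
Sliding life L = V_lim·H/(K·W) = 1.318e-09 · 5.188e+08 / (5.510e-04 · 13.51) = 91.83 m.

value=91.83 m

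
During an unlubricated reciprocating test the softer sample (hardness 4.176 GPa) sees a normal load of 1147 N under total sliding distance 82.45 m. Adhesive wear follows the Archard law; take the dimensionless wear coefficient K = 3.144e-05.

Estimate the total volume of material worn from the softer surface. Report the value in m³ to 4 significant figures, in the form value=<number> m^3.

All working math maintains full precision; intermediates are displayed rounded; one final rounding, at 4 significant figures.
Hardness H = 4.176 GPa = 4.176e+09 Pa.
In SI base units, W = 1147 N, H = 4.176e+09 Pa, K = 3.144e-05.
Wear volume V = K·W·L/H = 3.144e-05 · 1147 · 82.45 / 4.176e+09 = 7.120e-10 m³.

value=7.120e-10 m^3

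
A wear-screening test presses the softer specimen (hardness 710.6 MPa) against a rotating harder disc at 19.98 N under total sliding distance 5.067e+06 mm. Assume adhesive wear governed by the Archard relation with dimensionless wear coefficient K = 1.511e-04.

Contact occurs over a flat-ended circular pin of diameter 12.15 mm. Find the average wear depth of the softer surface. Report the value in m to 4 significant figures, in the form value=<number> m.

value=1.857e-04 m

The computation runs at full precision; intermediates are displayed rounded — one final rounding, at four significant figures.
Distance covered L = 5.067e+06 mm = 5067 m.
Hardness H = 710.6 MPa = 7.106e+08 Pa.
Pin diameter d = 12.15 mm = 0.01215 m. Contact area A = π·d²/4 = π·(0.01215 m)²/4 = 1.159e-04 m².
SI base units throughout: W = 19.98 N, H = 7.106e+08 Pa, K = 1.511e-04.
Archard relation: V = K·W·L/H = 1.511e-04 · 19.98 · 5067 / 7.106e+08 = 2.153e-08 m³.
Wear depth h = V/A = 2.153e-08 / 1.159e-04 = 1.857e-04 m.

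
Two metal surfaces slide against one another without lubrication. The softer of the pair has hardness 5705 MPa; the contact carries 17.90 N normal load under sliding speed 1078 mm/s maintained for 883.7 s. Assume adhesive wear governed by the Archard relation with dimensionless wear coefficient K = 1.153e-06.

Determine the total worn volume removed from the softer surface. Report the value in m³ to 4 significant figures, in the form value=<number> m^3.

Quoted intermediates are rounded; the algebra keeps full float precision, and a single final rounding: four significant digits.
Sliding speed v = 1078 mm/s = 1.078 m/s. Path length L = v·t = 1.078 m/s × 883.7 s = 952.6 m.
Hardness H = 5705 MPa = 5.705e+09 Pa.
Collected in SI base units: W = 17.90 N, H = 5.705e+09 Pa, K = 1.153e-06.
Volume removed: V = K·W·L/H = 1.153e-06 · 17.90 · 952.6 / 5.705e+09 = 3.446e-12 m³.

value=3.446e-12 m^3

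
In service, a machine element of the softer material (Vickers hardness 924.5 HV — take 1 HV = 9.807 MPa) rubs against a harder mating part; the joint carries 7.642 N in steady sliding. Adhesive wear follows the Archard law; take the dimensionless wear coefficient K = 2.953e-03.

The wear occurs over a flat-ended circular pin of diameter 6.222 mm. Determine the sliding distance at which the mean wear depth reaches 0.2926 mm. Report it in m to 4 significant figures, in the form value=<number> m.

The algebra maintains exact precision. Intermediates are displayed rounded, and a single final rounding, at four significant digits.
Hardness H = 924.5 HV × 9.807 MPa/HV = 9067 MPa = 9.067e+09 Pa.
Pin diameter d = 6.222 mm = 0.006222 m. Contact area A = π·d²/4 = π·(0.006222 m)²/4 = 3.041e-05 m².
Depth limit h_lim = 0.2926 mm = 2.926e-04 m.
In SI base units: W = 7.642 N, H = 9.067e+09 Pa, K = 2.953e-03.
At the depth limit, V_lim = h_lim·A = 2.926e-04 · 3.041e-05 = 8.897e-09 m³.
Thus life L = V_lim·H/(K·W) = 8.897e-09 · 9.067e+09 / (2.953e-03 · 7.642) = 3574 m.

value=3574 m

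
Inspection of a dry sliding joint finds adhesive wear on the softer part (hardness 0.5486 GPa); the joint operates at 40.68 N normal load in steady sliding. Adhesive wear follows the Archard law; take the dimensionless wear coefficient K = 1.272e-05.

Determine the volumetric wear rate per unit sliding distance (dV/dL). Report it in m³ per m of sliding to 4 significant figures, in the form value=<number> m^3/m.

value=9.432e-13 m^3/m

Intermediates are displayed rounded; all working math carries full precision; a single final rounding: four significant figures.
Convert: Hardness H = 0.5486 GPa = 5.486e+08 Pa.
As SI base values: W = 40.68 N, H = 5.486e+08 Pa, K = 1.272e-05.
Wear rate dV/dL = K·W/H, per unit distance: 1.272e-05 · 40.68 / 5.486e+08 = 9.432e-13 m³/m.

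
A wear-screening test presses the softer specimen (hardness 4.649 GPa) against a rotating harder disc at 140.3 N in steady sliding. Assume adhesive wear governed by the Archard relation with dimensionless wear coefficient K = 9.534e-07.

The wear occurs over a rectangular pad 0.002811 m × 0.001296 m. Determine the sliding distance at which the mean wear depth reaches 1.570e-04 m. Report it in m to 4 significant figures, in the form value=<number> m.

Every step runs at full float precision — intermediate values are displayed rounded; a single final rounding: 4 significant digits.
Hardness H = 4.649 GPa = 4.649e+09 Pa.
Contact area A = 0.002811 m × 0.001296 m = 3.643e-06 m².
Collected in SI base units: W = 140.3 N, H = 4.649e+09 Pa, K = 9.534e-07.
Wearable volume V_lim = h_lim·A = 1.570e-04 · 3.643e-06 = 5.720e-10 m³.
Thus life L = V_lim·H/(K·W) = 5.720e-10 · 4.649e+09 / (9.534e-07 · 140.3) = 1.988e+04 m.

value=1.988e+04 m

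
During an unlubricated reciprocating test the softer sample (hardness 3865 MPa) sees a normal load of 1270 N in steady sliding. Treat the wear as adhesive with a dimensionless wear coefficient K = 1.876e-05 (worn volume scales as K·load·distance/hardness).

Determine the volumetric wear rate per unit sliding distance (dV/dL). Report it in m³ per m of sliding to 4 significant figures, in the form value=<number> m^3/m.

value=6.164e-12 m^3/m

The intermediates are shown rounded; all working math carries full precision; a lone final rounding, at four significant digits.
Hardness H = 3865 MPa = 3.865e+09 Pa.
Expressed in SI base units: W = 1270 N, H = 3.865e+09 Pa, K = 1.876e-05.
Sliding wear rate dV/dL = K·W/H, so: 1.876e-05 · 1270 / 3.865e+09 = 6.164e-12 m³/m.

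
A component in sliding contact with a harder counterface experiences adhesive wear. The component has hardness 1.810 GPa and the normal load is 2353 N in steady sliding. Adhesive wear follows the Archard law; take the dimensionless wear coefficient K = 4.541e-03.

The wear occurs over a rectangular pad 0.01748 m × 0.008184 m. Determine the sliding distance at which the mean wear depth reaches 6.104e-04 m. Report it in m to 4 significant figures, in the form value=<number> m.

All arithmetic maintains full precision; intermediates are shown rounded, and rounded once at the end, at four significant digits.
Convert: Hardness H = 1.810 GPa = 1.810e+09 Pa.
Convert: Contact area A = 0.01748 m × 0.008184 m = 1.431e-04 m².
Expressed in SI base units: W = 2353 N, H = 1.810e+09 Pa, K = 4.541e-03.
Permissible volume V_lim = h_lim·A = 6.104e-04 · 1.431e-04 = 8.732e-08 m³.
Life L = V_lim·H/(K·W) = 8.732e-08 · 1.810e+09 / (4.541e-03 · 2353) = 14.79 m.

value=14.79 m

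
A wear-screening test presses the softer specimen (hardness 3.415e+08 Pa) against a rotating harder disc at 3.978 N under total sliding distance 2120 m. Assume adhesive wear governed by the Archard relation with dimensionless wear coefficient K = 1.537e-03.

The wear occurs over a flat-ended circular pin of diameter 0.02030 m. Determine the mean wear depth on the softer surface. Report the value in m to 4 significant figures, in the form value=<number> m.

value=1.173e-04 m

Intermediates are displayed rounded; the computation holds full float precision. Rounded just once: four significant digits.
Contact area A = π·d²/4 = π·(0.02030 m)²/4 = 3.237e-04 m².
As SI base values: W = 3.978 N, H = 3.415e+08 Pa, K = 1.537e-03.
Archard volume V = K·W·L/H = 1.537e-03 · 3.978 · 2120 / 3.415e+08 = 3.796e-08 m³.
Wear depth h = V/A = 3.796e-08 / 3.237e-04 = 1.173e-04 m.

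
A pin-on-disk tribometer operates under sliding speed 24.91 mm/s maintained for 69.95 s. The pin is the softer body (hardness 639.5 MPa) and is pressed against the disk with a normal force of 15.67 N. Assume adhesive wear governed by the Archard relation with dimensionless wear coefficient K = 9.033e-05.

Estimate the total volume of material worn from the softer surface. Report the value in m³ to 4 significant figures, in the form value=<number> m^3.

The computation maintains full float precision, and the intermediates are shown rounded, and a single final rounding: four significant digits.
Convert: Sliding speed v = 24.91 mm/s = 0.02491 m/s. Sliding distance L = v·t = 0.02491 m/s × 69.95 s = 1.742 m.
Convert: Hardness H = 639.5 MPa = 6.395e+08 Pa.
Working in SI base units: W = 15.67 N, H = 6.395e+08 Pa, K = 9.033e-05.
Archard volume V = K·W·L/H = 9.033e-05 · 15.67 · 1.742 / 6.395e+08 = 3.857e-12 m³.

value=3.857e-12 m^3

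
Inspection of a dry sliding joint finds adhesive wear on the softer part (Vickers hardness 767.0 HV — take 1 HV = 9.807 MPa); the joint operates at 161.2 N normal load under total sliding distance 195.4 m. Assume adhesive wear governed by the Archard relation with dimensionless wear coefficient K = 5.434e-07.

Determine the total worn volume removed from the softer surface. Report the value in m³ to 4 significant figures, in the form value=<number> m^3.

The algebra runs at full precision. Intermediate values are shown rounded, and a single final rounding: 4 significant digits.
Convert: Hardness H = 767.0 HV × 9.807 MPa/HV = 7522 MPa = 7.522e+09 Pa.
In SI base units: W = 161.2 N, H = 7.522e+09 Pa, K = 5.434e-07.
The Archard volume V = K·W·L/H = 5.434e-07 · 161.2 · 195.4 / 7.522e+09 = 2.276e-12 m³.

value=2.276e-12 m^3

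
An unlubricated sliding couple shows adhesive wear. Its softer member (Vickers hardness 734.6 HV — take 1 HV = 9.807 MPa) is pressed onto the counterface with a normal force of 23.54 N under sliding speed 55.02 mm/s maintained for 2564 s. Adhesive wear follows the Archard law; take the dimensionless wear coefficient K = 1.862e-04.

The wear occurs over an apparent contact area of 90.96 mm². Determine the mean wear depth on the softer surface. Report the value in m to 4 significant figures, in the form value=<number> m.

value=9.436e-07 m

All arithmetic holds full precision. Printed values are rounded; rounded just once to four significant figures.
Convert: Sliding speed v = 55.02 mm/s = 0.05502 m/s. The distance L = v·t = 0.05502 m/s × 2564 s = 141.1 m.
Convert: Hardness H = 734.6 HV × 9.807 MPa/HV = 7204 MPa = 7.204e+09 Pa.
Convert: Contact area A = 90.96 mm² = 9.096e-05 m².
As SI base values: W = 23.54 N, H = 7.204e+09 Pa, K = 1.862e-04.
Apply Archard: V = K·W·L/H = 1.862e-04 · 23.54 · 141.1 / 7.204e+09 = 8.583e-11 m³.
Mean wear depth h = V/A = 8.583e-11 / 9.096e-05 = 9.436e-07 m.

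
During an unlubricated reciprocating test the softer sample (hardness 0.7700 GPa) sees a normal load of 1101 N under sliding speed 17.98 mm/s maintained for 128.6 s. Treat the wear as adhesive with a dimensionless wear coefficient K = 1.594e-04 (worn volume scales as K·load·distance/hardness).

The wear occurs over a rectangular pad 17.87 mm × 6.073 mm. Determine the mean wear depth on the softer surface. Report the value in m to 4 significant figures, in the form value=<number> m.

value=4.856e-06 m

The algebra carries full precision. Intermediates appear rounded. Rounded just once: 4 significant digits.
Sliding speed v = 17.98 mm/s = 0.01798 m/s. Distance covered L = v·t = 0.01798 m/s × 128.6 s = 2.312 m.
Hardness H = 0.7700 GPa = 7.700e+08 Pa.
Pad sides 17.87 mm × 6.073 mm = 0.01787 m × 0.006073 m. Contact area A = 0.01787 m × 0.006073 m = 1.085e-04 m².
Working in SI base units: W = 1101 N, H = 7.700e+08 Pa, K = 1.594e-04.
Wear volume V = K·W·L/H = 1.594e-04 · 1101 · 2.312 / 7.700e+08 = 5.270e-10 m³.
Depth h = V/A = 5.270e-10 / 1.085e-04 = 4.856e-06 m.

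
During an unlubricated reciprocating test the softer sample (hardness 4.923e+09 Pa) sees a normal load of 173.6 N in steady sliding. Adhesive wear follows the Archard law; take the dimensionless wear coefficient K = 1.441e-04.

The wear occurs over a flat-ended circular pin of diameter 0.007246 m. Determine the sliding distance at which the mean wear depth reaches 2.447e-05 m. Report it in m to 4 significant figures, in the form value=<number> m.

Shown intermediates are rounded — all arithmetic carries full float precision — one last rounding, at 4 significant digits.
Convert: Contact area A = π·d²/4 = π·(0.007246 m)²/4 = 4.124e-05 m².
SI base units throughout: W = 173.6 N, H = 4.923e+09 Pa, K = 1.441e-04.
Limit volume V_lim = h_lim·A = 2.447e-05 · 4.124e-05 = 1.009e-09 m³.
Inverting, life L = V_lim·H/(K·W) = 1.009e-09 · 4.923e+09 / (1.441e-04 · 173.6) = 198.6 m.

value=198.6 m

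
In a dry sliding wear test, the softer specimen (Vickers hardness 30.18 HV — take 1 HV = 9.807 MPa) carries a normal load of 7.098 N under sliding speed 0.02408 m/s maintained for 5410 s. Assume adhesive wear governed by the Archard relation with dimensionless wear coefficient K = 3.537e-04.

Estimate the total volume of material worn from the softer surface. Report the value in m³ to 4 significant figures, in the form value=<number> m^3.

The algebra runs at full float precision, and intermediate values are displayed rounded; one last rounding, at 4 significant figures.
Convert: Distance L = v·t = 0.02408 m/s × 5410 s = 130.3 m.
Convert: Hardness H = 30.18 HV × 9.807 MPa/HV = 296.0 MPa = 2.960e+08 Pa.
Restated in SI base units: W = 7.098 N, H = 2.960e+08 Pa, K = 3.537e-04.
Apply Archard: V = K·W·L/H = 3.537e-04 · 7.098 · 130.3 / 2.960e+08 = 1.105e-09 m³.

value=1.105e-09 m^3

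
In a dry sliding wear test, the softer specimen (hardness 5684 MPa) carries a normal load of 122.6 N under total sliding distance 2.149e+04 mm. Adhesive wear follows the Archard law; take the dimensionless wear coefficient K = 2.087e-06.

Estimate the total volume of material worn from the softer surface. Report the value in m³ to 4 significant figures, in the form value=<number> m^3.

Intermediate values are shown rounded, and all arithmetic maintains full precision; a lone final rounding: 4 significant figures.
Convert: Sliding distance L = 2.149e+04 mm = 21.49 m.
Convert: Hardness H = 5684 MPa = 5.684e+09 Pa.
In SI base units, W = 122.6 N, H = 5.684e+09 Pa, K = 2.087e-06.
By Archard's law, V = K·W·L/H = 2.087e-06 · 122.6 · 21.49 / 5.684e+09 = 9.674e-13 m³.

value=9.674e-13 m^3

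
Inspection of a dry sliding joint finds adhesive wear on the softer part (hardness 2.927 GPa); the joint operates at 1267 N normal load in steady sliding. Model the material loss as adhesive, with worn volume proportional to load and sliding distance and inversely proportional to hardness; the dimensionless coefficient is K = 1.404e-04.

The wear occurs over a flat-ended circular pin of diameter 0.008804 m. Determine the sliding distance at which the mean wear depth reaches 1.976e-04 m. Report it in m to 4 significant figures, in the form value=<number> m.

Each operation maintains exact precision; intermediate values are displayed rounded, and a single final rounding: four significant figures.
Hardness H = 2.927 GPa = 2.927e+09 Pa.
Contact area A = π·d²/4 = π·(0.008804 m)²/4 = 6.088e-05 m².
In SI base units: W = 1267 N, H = 2.927e+09 Pa, K = 1.404e-04.
Allowed volume V_lim = h_lim·A = 1.976e-04 · 6.088e-05 = 1.203e-08 m³.
Inverting, life L = V_lim·H/(K·W) = 1.203e-08 · 2.927e+09 / (1.404e-04 · 1267) = 197.9 m.

value=197.9 m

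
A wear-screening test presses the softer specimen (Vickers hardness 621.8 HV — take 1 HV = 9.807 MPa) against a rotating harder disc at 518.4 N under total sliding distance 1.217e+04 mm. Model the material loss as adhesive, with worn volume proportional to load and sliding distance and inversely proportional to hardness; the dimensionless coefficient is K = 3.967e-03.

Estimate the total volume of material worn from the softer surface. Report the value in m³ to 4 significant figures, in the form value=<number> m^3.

value=4.104e-09 m^3

Intermediate values are printed rounded; each operation maintains full precision, and a single final rounding, at four significant digits.
Convert: Distance covered L = 1.217e+04 mm = 12.17 m.
Convert: Hardness H = 621.8 HV × 9.807 MPa/HV = 6098 MPa = 6.098e+09 Pa.
As SI base values: W = 518.4 N, H = 6.098e+09 Pa, K = 3.967e-03.
Archard relation: V = K·W·L/H = 3.967e-03 · 518.4 · 12.17 / 6.098e+09 = 4.104e-09 m³.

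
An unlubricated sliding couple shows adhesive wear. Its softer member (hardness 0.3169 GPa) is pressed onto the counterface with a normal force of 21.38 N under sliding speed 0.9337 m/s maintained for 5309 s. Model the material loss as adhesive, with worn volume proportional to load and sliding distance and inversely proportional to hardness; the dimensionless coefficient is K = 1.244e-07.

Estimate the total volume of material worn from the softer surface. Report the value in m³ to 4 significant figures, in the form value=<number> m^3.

value=4.160e-11 m^3

Intermediates are shown rounded; every step maintains exact precision — a single final rounding to four significant digits.
Convert: Distance covered L = v·t = 0.9337 m/s × 5309 s = 4957 m.
Convert: Hardness H = 0.3169 GPa = 3.169e+08 Pa.
Collected in SI base units: W = 21.38 N, H = 3.169e+08 Pa, K = 1.244e-07.
Archard volume V = K·W·L/H = 1.244e-07 · 21.38 · 4957 / 3.169e+08 = 4.160e-11 m³.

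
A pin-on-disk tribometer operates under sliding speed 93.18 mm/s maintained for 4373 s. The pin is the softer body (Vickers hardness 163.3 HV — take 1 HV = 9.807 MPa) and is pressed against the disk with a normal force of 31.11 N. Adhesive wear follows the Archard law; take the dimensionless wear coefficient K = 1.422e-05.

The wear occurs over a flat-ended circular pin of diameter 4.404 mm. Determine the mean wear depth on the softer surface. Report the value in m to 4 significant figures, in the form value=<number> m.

value=7.389e-06 m

The algebra carries exact precision — the intermediates are printed rounded; a single final rounding to four significant figures.
Sliding speed v = 93.18 mm/s = 0.09318 m/s. Total distance L = v·t = 0.09318 m/s × 4373 s = 407.5 m.
Hardness H = 163.3 HV × 9.807 MPa/HV = 1601 MPa = 1.601e+09 Pa.
Pin diameter d = 4.404 mm = 0.004404 m. Contact area A = π·d²/4 = π·(0.004404 m)²/4 = 1.523e-05 m².
SI base units throughout: W = 31.11 N, H = 1.601e+09 Pa, K = 1.422e-05.
Archard volume V = K·W·L/H = 1.422e-05 · 31.11 · 407.5 / 1.601e+09 = 1.126e-10 m³.
Depth h = V/A = 1.126e-10 / 1.523e-05 = 7.389e-06 m.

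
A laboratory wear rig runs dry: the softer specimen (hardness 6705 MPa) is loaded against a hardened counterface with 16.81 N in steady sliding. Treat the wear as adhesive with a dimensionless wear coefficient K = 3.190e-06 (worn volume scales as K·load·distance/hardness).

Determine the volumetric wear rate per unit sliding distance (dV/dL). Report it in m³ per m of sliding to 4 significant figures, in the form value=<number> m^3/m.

value=7.998e-15 m^3/m

Intermediates are shown rounded; each operation keeps full float precision; one final rounding, at four significant figures.
Convert: Hardness H = 6705 MPa = 6.705e+09 Pa.
Collected in SI base units: W = 16.81 N, H = 6.705e+09 Pa, K = 3.190e-06.
Sliding wear rate dV/dL = K·W/H: 3.190e-06 · 16.81 / 6.705e+09 = 7.998e-15 m³/m.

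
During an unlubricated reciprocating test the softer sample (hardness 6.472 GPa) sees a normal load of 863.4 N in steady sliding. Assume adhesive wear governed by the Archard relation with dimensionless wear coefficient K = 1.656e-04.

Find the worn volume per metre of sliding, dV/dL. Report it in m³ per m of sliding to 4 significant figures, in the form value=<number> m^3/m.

value=2.209e-11 m^3/m

Every step maintains full precision. Intermediate values are printed rounded; one last rounding, at four significant digits.
Convert: Hardness H = 6.472 GPa = 6.472e+09 Pa.
Restated in SI base units: W = 863.4 N, H = 6.472e+09 Pa, K = 1.656e-04.
Wear rate dV/dL = K·W/H: 1.656e-04 · 863.4 / 6.472e+09 = 2.209e-11 m³/m.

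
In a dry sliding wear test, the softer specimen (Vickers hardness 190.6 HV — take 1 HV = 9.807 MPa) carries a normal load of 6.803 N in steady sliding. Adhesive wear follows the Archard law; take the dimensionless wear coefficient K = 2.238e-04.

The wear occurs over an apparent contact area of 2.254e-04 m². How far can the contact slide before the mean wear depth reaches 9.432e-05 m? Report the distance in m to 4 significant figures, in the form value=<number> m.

Intermediates appear rounded, and all arithmetic maintains exact precision. Rounded once at the end, at 4 significant figures.
Hardness H = 190.6 HV × 9.807 MPa/HV = 1869 MPa = 1.869e+09 Pa.
In SI base units: W = 6.803 N, H = 1.869e+09 Pa, K = 2.238e-04.
Allowed volume V_lim = h_lim·A = 9.432e-05 · 2.254e-04 = 2.126e-08 m³.
So the life L = V_lim·H/(K·W) = 2.126e-08 · 1.869e+09 / (2.238e-04 · 6.803) = 2.610e+04 m.

value=2.610e+04 m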